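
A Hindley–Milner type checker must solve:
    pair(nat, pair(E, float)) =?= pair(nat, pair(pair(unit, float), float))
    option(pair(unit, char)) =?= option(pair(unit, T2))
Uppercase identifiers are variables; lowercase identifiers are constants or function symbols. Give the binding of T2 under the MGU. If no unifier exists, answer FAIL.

char

Decompose pair/2: nat =?= nat,  pair(E, float) =?= pair(pair(unit, float), float).
Delete trivial equation nat =?= nat.
Decompose pair/2: E =?= pair(unit, float),  float =?= float.
Bind E := pair(unit, float); no other remaining equation mentions E.
Delete trivial equation float =?= float.
Decompose option/1: pair(unit, char) =?= pair(unit, T2).
Decompose pair/2: unit =?= unit,  char =?= T2.
Delete trivial equation unit =?= unit.
Bind T2 := char.
MGU = { E := pair(unit, float), T2 := char }, so T2 := char.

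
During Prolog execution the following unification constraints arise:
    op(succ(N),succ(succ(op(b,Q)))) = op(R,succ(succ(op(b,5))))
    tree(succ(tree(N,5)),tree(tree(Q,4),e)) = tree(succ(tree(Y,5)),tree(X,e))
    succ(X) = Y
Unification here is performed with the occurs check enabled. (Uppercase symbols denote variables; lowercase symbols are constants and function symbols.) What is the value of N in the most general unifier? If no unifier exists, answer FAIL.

succ(tree(5,4))

Decompose op/2: succ(N) = R,  succ(succ(op(b,Q))) = succ(succ(op(b,5))).
Bind R := succ(N); no other remaining equation mentions R.
Decompose succ/1: succ(op(b,Q)) = succ(op(b,5)).
Decompose succ/1: op(b,Q) = op(b,5).
Decompose op/2: b = b,  Q = 5.
Delete trivial equation b = b.
Bind Q := 5; substituting into the one remaining equation that mentions Q gives: tree(succ(tree(N,5)),tree(tree(5,4),e)) = tree(succ(tree(Y,5)),tree(X,e)).
Decompose tree/2: succ(tree(N,5)) = succ(tree(Y,5)),  tree(tree(5,4),e) = tree(X,e).
Decompose succ/1: tree(N,5) = tree(Y,5).
Decompose tree/2: N = Y,  5 = 5.
Bind N := Y; no other remaining equation mentions N. Substituting into the earlier binding gives R := succ(Y).
Delete trivial equation 5 = 5.
Decompose tree/2: tree(5,4) = X,  e = e.
Bind X := tree(5,4); substituting into the one remaining equation that mentions X gives: succ(tree(5,4)) = Y.
Delete trivial equation e = e.
Bind Y := succ(tree(5,4)). Substituting into the earlier bindings gives R := succ(succ(tree(5,4))), N := succ(tree(5,4)).
MGU = { R ↦ succ(succ(tree(5,4))), Q ↦ 5, N ↦ succ(tree(5,4)), X ↦ tree(5,4), Y ↦ succ(tree(5,4)) }, so N ↦ succ(tree(5,4)).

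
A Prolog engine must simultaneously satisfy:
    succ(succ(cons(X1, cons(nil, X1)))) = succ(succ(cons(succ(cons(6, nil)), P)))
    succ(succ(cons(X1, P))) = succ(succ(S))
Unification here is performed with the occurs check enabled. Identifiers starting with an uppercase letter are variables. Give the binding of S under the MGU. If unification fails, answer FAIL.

cons(succ(cons(6, nil)), cons(nil, succ(cons(6, nil))))

Decompose succ/1: succ(cons(X1, cons(nil, X1))) = succ(cons(succ(cons(6, nil)), P)).
Decompose succ/1: cons(X1, cons(nil, X1)) = cons(succ(cons(6, nil)), P).
Decompose cons/2: X1 = succ(cons(6, nil)),  cons(nil, X1) = P.
Bind X1 := succ(cons(6, nil)); substituting into the remaining equations gives: cons(nil, succ(cons(6, nil))) = P,  succ(succ(cons(succ(cons(6, nil)), P))) = succ(succ(S)).
Bind P := cons(nil, succ(cons(6, nil))); substituting into the remaining equation gives: succ(succ(cons(succ(cons(6, nil)), cons(nil, succ(cons(6, nil)))))) = succ(succ(S)).
Decompose succ/1: succ(cons(succ(cons(6, nil)), cons(nil, succ(cons(6, nil))))) = succ(S).
Decompose succ/1: cons(succ(cons(6, nil)), cons(nil, succ(cons(6, nil)))) = S.
Bind S := cons(succ(cons(6, nil)), cons(nil, succ(cons(6, nil)))).
MGU = { X1 -> succ(cons(6, nil)), P -> cons(nil, succ(cons(6, nil))), S -> cons(succ(cons(6, nil)), cons(nil, succ(cons(6, nil)))) }, so S -> cons(succ(cons(6, nil)), cons(nil, succ(cons(6, nil)))).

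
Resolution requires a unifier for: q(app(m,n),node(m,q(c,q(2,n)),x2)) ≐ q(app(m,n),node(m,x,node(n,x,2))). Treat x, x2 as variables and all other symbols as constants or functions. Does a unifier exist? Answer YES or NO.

YES

Decompose q/2: app(m,n) ≐ app(m,n),  node(m,q(c,q(2,n)),x2) ≐ node(m,x,node(n,x,2)).
Delete trivial equation app(m,n) ≐ app(m,n).
Decompose node/3: m ≐ m,  q(c,q(2,n)) ≐ x,  x2 ≐ node(n,x,2).
Delete trivial equation m ≐ m.
Bind x := q(c,q(2,n)); substituting into the remaining equation gives: x2 ≐ node(n,q(c,q(2,n)),2).
Bind x2 := node(n,q(c,q(2,n)),2).
No equations remain and no clash or occurs-check failure arose, so a unifier exists.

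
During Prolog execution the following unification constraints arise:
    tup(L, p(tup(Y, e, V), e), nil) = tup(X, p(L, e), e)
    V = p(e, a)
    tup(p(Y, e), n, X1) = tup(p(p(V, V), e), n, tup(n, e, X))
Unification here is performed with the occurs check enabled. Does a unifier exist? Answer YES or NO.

Decompose tup/3: L = X,  p(tup(Y, e, V), e) = p(L, e),  nil = e.
Bind L := X; substituting into the one remaining equation that mentions L gives: p(tup(Y, e, V), e) = p(X, e).
Decompose p/2: tup(Y, e, V) = X,  e = e.
Bind X := tup(Y, e, V); substituting into the one remaining equation that mentions X gives: tup(p(Y, e), n, X1) = tup(p(p(V, V), e), n, tup(n, e, tup(Y, e, V))). Substituting into the earlier binding gives L := tup(Y, e, V).
Delete trivial equation e = e.
Clash: constants nil and e differ; no unifier exists.

NO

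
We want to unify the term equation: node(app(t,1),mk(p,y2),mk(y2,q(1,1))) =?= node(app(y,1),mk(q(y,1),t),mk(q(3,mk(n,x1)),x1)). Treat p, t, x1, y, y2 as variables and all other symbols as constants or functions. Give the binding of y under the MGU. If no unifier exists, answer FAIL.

Decompose node/3: app(t,1) =?= app(y,1),  mk(p,y2) =?= mk(q(y,1),t),  mk(y2,q(1,1)) =?= mk(q(3,mk(n,x1)),x1).
Decompose app/2: t =?= y,  1 =?= 1.
Bind t := y; substituting into the one remaining equation that mentions t gives: mk(p,y2) =?= mk(q(y,1),y).
Delete trivial equation 1 =?= 1.
Decompose mk/2: p =?= q(y,1),  y2 =?= y.
Bind p := q(y,1); no other remaining equation mentions p.
Bind y2 := y; substituting into the remaining equation gives: mk(y,q(1,1)) =?= mk(q(3,mk(n,x1)),x1).
Decompose mk/2: y =?= q(3,mk(n,x1)),  q(1,1) =?= x1.
Bind y := q(3,mk(n,x1)); no other remaining equation mentions y. Substituting into the earlier bindings gives t := q(3,mk(n,x1)), p := q(q(3,mk(n,x1)),1), y2 := q(3,mk(n,x1)).
Bind x1 := q(1,1). Substituting into the earlier bindings gives t := q(3,mk(n,q(1,1))), p := q(q(3,mk(n,q(1,1))),1), y2 := q(3,mk(n,q(1,1))), y := q(3,mk(n,q(1,1))).
MGU = { t := q(3,mk(n,q(1,1))), p := q(q(3,mk(n,q(1,1))),1), y2 := q(3,mk(n,q(1,1))), y := q(3,mk(n,q(1,1))), x1 := q(1,1) }, so y := q(3,mk(n,q(1,1))).

q(3,mk(n,q(1,1)))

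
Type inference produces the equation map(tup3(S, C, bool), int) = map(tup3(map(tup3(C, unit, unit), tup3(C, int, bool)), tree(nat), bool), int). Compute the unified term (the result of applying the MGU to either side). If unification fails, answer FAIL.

map(tup3(map(tup3(tree(nat), unit, unit), tup3(tree(nat), int, bool)), tree(nat), bool), int)

Decompose map/2: tup3(S, C, bool) = tup3(map(tup3(C, unit, unit), tup3(C, int, bool)), tree(nat), bool),  int = int.
Decompose tup3/3: S = map(tup3(C, unit, unit), tup3(C, int, bool)),  C = tree(nat),  bool = bool.
Bind S := map(tup3(C, unit, unit), tup3(C, int, bool)); no other remaining equation mentions S.
Bind C := tree(nat); no other remaining equation mentions C. Substituting into the earlier binding gives S := map(tup3(tree(nat), unit, unit), tup3(tree(nat), int, bool)).
Delete trivial equation bool = bool.
Delete trivial equation int = int.
Applying the MGU to either side gives map(tup3(map(tup3(tree(nat), unit, unit), tup3(tree(nat), int, bool)), tree(nat), bool), int).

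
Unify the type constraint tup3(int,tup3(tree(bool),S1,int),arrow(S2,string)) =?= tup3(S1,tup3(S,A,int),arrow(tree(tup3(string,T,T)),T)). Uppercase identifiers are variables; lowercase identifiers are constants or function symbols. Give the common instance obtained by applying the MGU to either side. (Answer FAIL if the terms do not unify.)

tup3(int,tup3(tree(bool),int,int),arrow(tree(tup3(string,string,string)),string))

Decompose tup3/3: int =?= S1,  tup3(tree(bool),S1,int) =?= tup3(S,A,int),  arrow(S2,string) =?= arrow(tree(tup3(string,T,T)),T).
Bind S1 := int; substituting into the one remaining equation that mentions S1 gives: tup3(tree(bool),int,int) =?= tup3(S,A,int).
Decompose tup3/3: tree(bool) =?= S,  int =?= A,  int =?= int.
Bind S := tree(bool); no other remaining equation mentions S.
Bind A := int; no other remaining equation mentions A.
Delete trivial equation int =?= int.
Decompose arrow/2: S2 =?= tree(tup3(string,T,T)),  string =?= T.
Bind S2 := tree(tup3(string,T,T)); no other remaining equation mentions S2.
Bind T := string. Substituting into the earlier binding gives S2 := tree(tup3(string,string,string)).
Applying the MGU to either side gives tup3(int,tup3(tree(bool),int,int),arrow(tree(tup3(string,string,string)),string)).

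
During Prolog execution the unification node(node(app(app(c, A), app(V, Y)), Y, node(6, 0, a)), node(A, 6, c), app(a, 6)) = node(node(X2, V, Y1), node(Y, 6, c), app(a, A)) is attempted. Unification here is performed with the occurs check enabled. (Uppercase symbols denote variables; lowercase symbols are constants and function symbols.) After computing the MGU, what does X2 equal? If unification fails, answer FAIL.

Decompose node/3: node(app(app(c, A), app(V, Y)), Y, node(6, 0, a)) = node(X2, V, Y1),  node(A, 6, c) = node(Y, 6, c),  app(a, 6) = app(a, A).
Decompose node/3: app(app(c, A), app(V, Y)) = X2,  Y = V,  node(6, 0, a) = Y1.
Bind X2 := app(app(c, A), app(V, Y)); no other remaining equation mentions X2.
Bind Y := V; substituting into the one remaining equation that mentions Y gives: node(A, 6, c) = node(V, 6, c). Substituting into the earlier binding gives X2 := app(app(c, A), app(V, V)).
Bind Y1 := node(6, 0, a); no other remaining equation mentions Y1.
Decompose node/3: A = V,  6 = 6,  c = c.
Bind A := V; substituting into the one remaining equation that mentions A gives: app(a, 6) = app(a, V). Substituting into the earlier binding gives X2 := app(app(c, V), app(V, V)).
Delete trivial equation 6 = 6.
Delete trivial equation c = c.
Decompose app/2: a = a,  6 = V.
Delete trivial equation a = a.
Bind V := 6. Substituting into the earlier bindings gives X2 := app(app(c, 6), app(6, 6)), Y := 6, A := 6.
MGU = { X2 = app(app(c, 6), app(6, 6)), Y = 6, Y1 = node(6, 0, a), A = 6, V = 6 }, so X2 = app(app(c, 6), app(6, 6)).

app(app(c, 6), app(6, 6))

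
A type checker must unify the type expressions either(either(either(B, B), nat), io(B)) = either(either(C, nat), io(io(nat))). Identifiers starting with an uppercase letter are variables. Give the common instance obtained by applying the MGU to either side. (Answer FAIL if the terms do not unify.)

either(either(either(io(nat), io(nat)), nat), io(io(nat)))

Decompose either/2: either(either(B, B), nat) = either(C, nat),  io(B) = io(io(nat)).
Decompose either/2: either(B, B) = C,  nat = nat.
Bind C := either(B, B); no other remaining equation mentions C.
Delete trivial equation nat = nat.
Decompose io/1: B = io(nat).
Bind B := io(nat). Substituting into the earlier binding gives C := either(io(nat), io(nat)).
Applying the MGU to either side gives either(either(either(io(nat), io(nat)), nat), io(io(nat))).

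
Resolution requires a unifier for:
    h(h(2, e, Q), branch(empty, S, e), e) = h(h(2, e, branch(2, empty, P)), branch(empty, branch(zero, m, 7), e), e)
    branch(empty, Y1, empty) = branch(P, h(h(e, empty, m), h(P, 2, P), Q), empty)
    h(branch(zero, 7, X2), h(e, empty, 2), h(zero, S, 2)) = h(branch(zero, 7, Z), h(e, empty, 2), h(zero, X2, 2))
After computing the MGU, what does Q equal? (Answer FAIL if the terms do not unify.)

Decompose h/3: h(2, e, Q) = h(2, e, branch(2, empty, P)),  branch(empty, S, e) = branch(empty, branch(zero, m, 7), e),  e = e.
Decompose h/3: 2 = 2,  e = e,  Q = branch(2, empty, P).
Delete trivial equation 2 = 2.
Delete trivial equation e = e.
Bind Q := branch(2, empty, P); substituting into the one remaining equation that mentions Q gives: branch(empty, Y1, empty) = branch(P, h(h(e, empty, m), h(P, 2, P), branch(2, empty, P)), empty).
Decompose branch/3: empty = empty,  S = branch(zero, m, 7),  e = e.
Delete trivial equation empty = empty.
Bind S := branch(zero, m, 7); substituting into the one remaining equation that mentions S gives: h(branch(zero, 7, X2), h(e, empty, 2), h(zero, branch(zero, m, 7), 2)) = h(branch(zero, 7, Z), h(e, empty, 2), h(zero, X2, 2)).
Delete trivial equation e = e.
Delete trivial equation e = e.
Decompose branch/3: empty = P,  Y1 = h(h(e, empty, m), h(P, 2, P), branch(2, empty, P)),  empty = empty.
Bind P := empty; substituting into the one remaining equation that mentions P gives: Y1 = h(h(e, empty, m), h(empty, 2, empty), branch(2, empty, empty)). Substituting into the earlier binding gives Q := branch(2, empty, empty).
Bind Y1 := h(h(e, empty, m), h(empty, 2, empty), branch(2, empty, empty)); no other remaining equation mentions Y1.
Delete trivial equation empty = empty.
Decompose h/3: branch(zero, 7, X2) = branch(zero, 7, Z),  h(e, empty, 2) = h(e, empty, 2),  h(zero, branch(zero, m, 7), 2) = h(zero, X2, 2).
Decompose branch/3: zero = zero,  7 = 7,  X2 = Z.
Delete trivial equation zero = zero.
Delete trivial equation 7 = 7.
Bind X2 := Z; substituting into the one remaining equation that mentions X2 gives: h(zero, branch(zero, m, 7), 2) = h(zero, Z, 2).
Delete trivial equation h(e, empty, 2) = h(e, empty, 2).
Decompose h/3: zero = zero,  branch(zero, m, 7) = Z,  2 = 2.
Delete trivial equation zero = zero.
Bind Z := branch(zero, m, 7); no other remaining equation mentions Z. Substituting into the earlier binding gives X2 := branch(zero, m, 7).
Delete trivial equation 2 = 2.
MGU = { Q := branch(2, empty, empty), S := branch(zero, m, 7), P := empty, Y1 := h(h(e, empty, m), h(empty, 2, empty), branch(2, empty, empty)), X2 := branch(zero, m, 7), Z := branch(zero, m, 7) }, so Q := branch(2, empty, empty).

branch(2, empty, empty)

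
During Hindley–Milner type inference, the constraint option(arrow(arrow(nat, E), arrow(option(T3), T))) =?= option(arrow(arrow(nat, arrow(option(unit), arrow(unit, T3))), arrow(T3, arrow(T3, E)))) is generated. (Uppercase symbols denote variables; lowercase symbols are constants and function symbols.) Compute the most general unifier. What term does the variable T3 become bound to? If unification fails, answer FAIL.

FAIL

Decompose option/1: arrow(arrow(nat, E), arrow(option(T3), T)) =?= arrow(arrow(nat, arrow(option(unit), arrow(unit, T3))), arrow(T3, arrow(T3, E))).
Decompose arrow/2: arrow(nat, E) =?= arrow(nat, arrow(option(unit), arrow(unit, T3))),  arrow(option(T3), T) =?= arrow(T3, arrow(T3, E)).
Decompose arrow/2: nat =?= nat,  E =?= arrow(option(unit), arrow(unit, T3)).
Delete trivial equation nat =?= nat.
Bind E := arrow(option(unit), arrow(unit, T3)); substituting into the remaining equation gives: arrow(option(T3), T) =?= arrow(T3, arrow(T3, arrow(option(unit), arrow(unit, T3)))).
Decompose arrow/2: option(T3) =?= T3,  T =?= arrow(T3, arrow(option(unit), arrow(unit, T3))).
Occurs check fails: T3 occurs in option(T3); the equation T3 =?= option(T3) has no finite solution.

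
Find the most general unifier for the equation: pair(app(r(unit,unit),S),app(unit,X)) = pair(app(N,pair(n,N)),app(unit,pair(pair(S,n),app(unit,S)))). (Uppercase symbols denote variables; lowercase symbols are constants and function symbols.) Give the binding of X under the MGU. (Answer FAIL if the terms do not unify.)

Decompose pair/2: app(r(unit,unit),S) = app(N,pair(n,N)),  app(unit,X) = app(unit,pair(pair(S,n),app(unit,S))).
Decompose app/2: r(unit,unit) = N,  S = pair(n,N).
Bind N := r(unit,unit); substituting into the one remaining equation that mentions N gives: S = pair(n,r(unit,unit)).
Bind S := pair(n,r(unit,unit)); substituting into the remaining equation gives: app(unit,X) = app(unit,pair(pair(pair(n,r(unit,unit)),n),app(unit,pair(n,r(unit,unit))))).
Decompose app/2: unit = unit,  X = pair(pair(pair(n,r(unit,unit)),n),app(unit,pair(n,r(unit,unit)))).
Delete trivial equation unit = unit.
Bind X := pair(pair(pair(n,r(unit,unit)),n),app(unit,pair(n,r(unit,unit)))).
MGU = { N ↦ r(unit,unit), S ↦ pair(n,r(unit,unit)), X ↦ pair(pair(pair(n,r(unit,unit)),n),app(unit,pair(n,r(unit,unit)))) }, so X ↦ pair(pair(pair(n,r(unit,unit)),n),app(unit,pair(n,r(unit,unit)))).

pair(pair(pair(n,r(unit,unit)),n),app(unit,pair(n,r(unit,unit))))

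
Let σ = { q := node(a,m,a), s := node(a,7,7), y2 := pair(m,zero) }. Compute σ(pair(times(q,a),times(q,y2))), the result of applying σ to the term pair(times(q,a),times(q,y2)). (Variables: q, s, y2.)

pair(times(node(a,m,a),a),times(node(a,m,a),pair(m,zero)))

Replace each occurrence of q with node(a,m,a).
Replace each occurrence of y2 with pair(m,zero).
Result: pair(times(node(a,m,a),a),times(node(a,m,a),pair(m,zero))).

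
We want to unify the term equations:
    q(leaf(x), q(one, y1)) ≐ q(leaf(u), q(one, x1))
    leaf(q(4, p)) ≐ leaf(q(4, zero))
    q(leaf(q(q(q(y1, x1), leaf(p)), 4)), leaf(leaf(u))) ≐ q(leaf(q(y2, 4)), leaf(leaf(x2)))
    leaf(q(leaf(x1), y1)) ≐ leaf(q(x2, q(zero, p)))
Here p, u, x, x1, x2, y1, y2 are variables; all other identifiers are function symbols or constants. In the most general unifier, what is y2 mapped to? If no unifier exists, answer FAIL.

q(q(q(zero, zero), q(zero, zero)), leaf(zero))

Decompose q/2: leaf(x) ≐ leaf(u),  q(one, y1) ≐ q(one, x1).
Decompose leaf/1: x ≐ u.
Bind x := u; no other remaining equation mentions x.
Decompose q/2: one ≐ one,  y1 ≐ x1.
Delete trivial equation one ≐ one.
Bind y1 := x1; substituting into the 2 remaining equations that mention y1 gives: q(leaf(q(q(q(x1, x1), leaf(p)), 4)), leaf(leaf(u))) ≐ q(leaf(q(y2, 4)), leaf(leaf(x2))),  leaf(q(leaf(x1), x1)) ≐ leaf(q(x2, q(zero, p))).
Decompose leaf/1: q(4, p) ≐ q(4, zero).
Decompose q/2: 4 ≐ 4,  p ≐ zero.
Delete trivial equation 4 ≐ 4.
Bind p := zero; substituting into the remaining equations gives: q(leaf(q(q(q(x1, x1), leaf(zero)), 4)), leaf(leaf(u))) ≐ q(leaf(q(y2, 4)), leaf(leaf(x2))),  leaf(q(leaf(x1), x1)) ≐ leaf(q(x2, q(zero, zero))).
Decompose q/2: leaf(q(q(q(x1, x1), leaf(zero)), 4)) ≐ leaf(q(y2, 4)),  leaf(leaf(u)) ≐ leaf(leaf(x2)).
Decompose leaf/1: q(q(q(x1, x1), leaf(zero)), 4) ≐ q(y2, 4).
Decompose q/2: q(q(x1, x1), leaf(zero)) ≐ y2,  4 ≐ 4.
Bind y2 := q(q(x1, x1), leaf(zero)); no other remaining equation mentions y2.
Delete trivial equation 4 ≐ 4.
Decompose leaf/1: leaf(u) ≐ leaf(x2).
Decompose leaf/1: u ≐ x2.
Bind u := x2; no other remaining equation mentions u. Substituting into the earlier binding gives x := x2.
Decompose leaf/1: q(leaf(x1), x1) ≐ q(x2, q(zero, zero)).
Decompose q/2: leaf(x1) ≐ x2,  x1 ≐ q(zero, zero).
Bind x2 := leaf(x1); no other remaining equation mentions x2. Substituting into the earlier bindings gives x := leaf(x1), u := leaf(x1).
Bind x1 := q(zero, zero). Substituting into the earlier bindings gives x := leaf(q(zero, zero)), y1 := q(zero, zero), y2 := q(q(q(zero, zero), q(zero, zero)), leaf(zero)), u := leaf(q(zero, zero)), x2 := leaf(q(zero, zero)).
MGU = { x := leaf(q(zero, zero)), y1 := q(zero, zero), p := zero, y2 := q(q(q(zero, zero), q(zero, zero)), leaf(zero)), u := leaf(q(zero, zero)), x2 := leaf(q(zero, zero)), x1 := q(zero, zero) }, so y2 := q(q(q(zero, zero), q(zero, zero)), leaf(zero)).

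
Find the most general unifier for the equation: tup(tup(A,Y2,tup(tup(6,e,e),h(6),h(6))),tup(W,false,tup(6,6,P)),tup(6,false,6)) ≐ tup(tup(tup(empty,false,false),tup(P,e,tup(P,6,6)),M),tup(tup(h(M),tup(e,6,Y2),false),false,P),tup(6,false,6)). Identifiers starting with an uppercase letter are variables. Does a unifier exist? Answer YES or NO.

NO

Decompose tup/3: tup(A,Y2,tup(tup(6,e,e),h(6),h(6))) ≐ tup(tup(empty,false,false),tup(P,e,tup(P,6,6)),M),  tup(W,false,tup(6,6,P)) ≐ tup(tup(h(M),tup(e,6,Y2),false),false,P),  tup(6,false,6) ≐ tup(6,false,6).
Decompose tup/3: A ≐ tup(empty,false,false),  Y2 ≐ tup(P,e,tup(P,6,6)),  tup(tup(6,e,e),h(6),h(6)) ≐ M.
Bind A := tup(empty,false,false); no other remaining equation mentions A.
Bind Y2 := tup(P,e,tup(P,6,6)); substituting into the one remaining equation that mentions Y2 gives: tup(W,false,tup(6,6,P)) ≐ tup(tup(h(M),tup(e,6,tup(P,e,tup(P,6,6))),false),false,P).
Bind M := tup(tup(6,e,e),h(6),h(6)); substituting into the one remaining equation that mentions M gives: tup(W,false,tup(6,6,P)) ≐ tup(tup(h(tup(tup(6,e,e),h(6),h(6))),tup(e,6,tup(P,e,tup(P,6,6))),false),false,P).
Decompose tup/3: W ≐ tup(h(tup(tup(6,e,e),h(6),h(6))),tup(e,6,tup(P,e,tup(P,6,6))),false),  false ≐ false,  tup(6,6,P) ≐ P.
Bind W := tup(h(tup(tup(6,e,e),h(6),h(6))),tup(e,6,tup(P,e,tup(P,6,6))),false); no other remaining equation mentions W.
Delete trivial equation false ≐ false.
Occurs check fails: P occurs in tup(6,6,P); the equation P ≐ tup(6,6,P) has no finite solution.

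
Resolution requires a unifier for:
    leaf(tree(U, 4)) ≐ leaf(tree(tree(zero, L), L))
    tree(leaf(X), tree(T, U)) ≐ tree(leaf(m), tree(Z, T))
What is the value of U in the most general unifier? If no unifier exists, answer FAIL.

Decompose leaf/1: tree(U, 4) ≐ tree(tree(zero, L), L).
Decompose tree/2: U ≐ tree(zero, L),  4 ≐ L.
Bind U := tree(zero, L); substituting into the one remaining equation that mentions U gives: tree(leaf(X), tree(T, tree(zero, L))) ≐ tree(leaf(m), tree(Z, T)).
Bind L := 4; substituting into the remaining equation gives: tree(leaf(X), tree(T, tree(zero, 4))) ≐ tree(leaf(m), tree(Z, T)). Substituting into the earlier binding gives U := tree(zero, 4).
Decompose tree/2: leaf(X) ≐ leaf(m),  tree(T, tree(zero, 4)) ≐ tree(Z, T).
Decompose leaf/1: X ≐ m.
Bind X := m; no other remaining equation mentions X.
Decompose tree/2: T ≐ Z,  tree(zero, 4) ≐ T.
Bind T := Z; substituting into the remaining equation gives: tree(zero, 4) ≐ Z.
Bind Z := tree(zero, 4). Substituting into the earlier binding gives T := tree(zero, 4).
MGU = { U ↦ tree(zero, 4), L ↦ 4, X ↦ m, T ↦ tree(zero, 4), Z ↦ tree(zero, 4) }, so U ↦ tree(zero, 4).

tree(zero, 4)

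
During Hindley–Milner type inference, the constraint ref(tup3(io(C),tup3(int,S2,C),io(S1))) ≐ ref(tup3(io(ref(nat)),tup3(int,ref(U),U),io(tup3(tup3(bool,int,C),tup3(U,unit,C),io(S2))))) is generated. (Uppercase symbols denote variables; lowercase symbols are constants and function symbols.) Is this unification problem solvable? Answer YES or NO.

YES

Decompose ref/1: tup3(io(C),tup3(int,S2,C),io(S1)) ≐ tup3(io(ref(nat)),tup3(int,ref(U),U),io(tup3(tup3(bool,int,C),tup3(U,unit,C),io(S2)))).
Decompose tup3/3: io(C) ≐ io(ref(nat)),  tup3(int,S2,C) ≐ tup3(int,ref(U),U),  io(S1) ≐ io(tup3(tup3(bool,int,C),tup3(U,unit,C),io(S2))).
Decompose io/1: C ≐ ref(nat).
Bind C := ref(nat); substituting into the remaining equations gives: tup3(int,S2,ref(nat)) ≐ tup3(int,ref(U),U),  io(S1) ≐ io(tup3(tup3(bool,int,ref(nat)),tup3(U,unit,ref(nat)),io(S2))).
Decompose tup3/3: int ≐ int,  S2 ≐ ref(U),  ref(nat) ≐ U.
Delete trivial equation int ≐ int.
Bind S2 := ref(U); substituting into the one remaining equation that mentions S2 gives: io(S1) ≐ io(tup3(tup3(bool,int,ref(nat)),tup3(U,unit,ref(nat)),io(ref(U)))).
Bind U := ref(nat); substituting into the remaining equation gives: io(S1) ≐ io(tup3(tup3(bool,int,ref(nat)),tup3(ref(nat),unit,ref(nat)),io(ref(ref(nat))))). Substituting into the earlier binding gives S2 := ref(ref(nat)).
Decompose io/1: S1 ≐ tup3(tup3(bool,int,ref(nat)),tup3(ref(nat),unit,ref(nat)),io(ref(ref(nat)))).
Bind S1 := tup3(tup3(bool,int,ref(nat)),tup3(ref(nat),unit,ref(nat)),io(ref(ref(nat)))).
No equations remain and no clash or occurs-check failure arose, so a unifier exists.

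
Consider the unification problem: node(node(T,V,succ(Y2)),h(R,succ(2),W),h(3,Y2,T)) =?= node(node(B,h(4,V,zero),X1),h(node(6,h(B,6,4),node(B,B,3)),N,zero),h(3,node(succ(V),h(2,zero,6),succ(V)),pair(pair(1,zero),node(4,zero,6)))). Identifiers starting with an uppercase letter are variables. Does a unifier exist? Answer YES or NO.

NO

Decompose node/3: node(T,V,succ(Y2)) =?= node(B,h(4,V,zero),X1),  h(R,succ(2),W) =?= h(node(6,h(B,6,4),node(B,B,3)),N,zero),  h(3,Y2,T) =?= h(3,node(succ(V),h(2,zero,6),succ(V)),pair(pair(1,zero),node(4,zero,6))).
Decompose node/3: T =?= B,  V =?= h(4,V,zero),  succ(Y2) =?= X1.
Bind T := B; substituting into the one remaining equation that mentions T gives: h(3,Y2,B) =?= h(3,node(succ(V),h(2,zero,6),succ(V)),pair(pair(1,zero),node(4,zero,6))).
Occurs check fails: V occurs in h(4,V,zero); the equation V =?= h(4,V,zero) has no finite solution.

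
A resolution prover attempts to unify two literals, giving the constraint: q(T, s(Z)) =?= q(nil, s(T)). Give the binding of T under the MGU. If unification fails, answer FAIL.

Decompose q/2: T =?= nil,  s(Z) =?= s(T).
Bind T := nil; substituting into the remaining equation gives: s(Z) =?= s(nil).
Decompose s/1: Z =?= nil.
Bind Z := nil.
MGU = { T := nil, Z := nil }, so T := nil.

nil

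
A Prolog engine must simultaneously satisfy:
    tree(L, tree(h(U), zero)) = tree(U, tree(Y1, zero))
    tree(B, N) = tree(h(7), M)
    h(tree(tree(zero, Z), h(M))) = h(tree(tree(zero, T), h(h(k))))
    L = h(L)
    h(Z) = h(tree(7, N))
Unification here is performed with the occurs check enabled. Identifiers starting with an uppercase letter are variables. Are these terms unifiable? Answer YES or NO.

NO

Decompose tree/2: L = U,  tree(h(U), zero) = tree(Y1, zero).
Bind L := U; substituting into the one remaining equation that mentions L gives: U = h(U).
Decompose tree/2: h(U) = Y1,  zero = zero.
Bind Y1 := h(U); no other remaining equation mentions Y1.
Delete trivial equation zero = zero.
Decompose tree/2: B = h(7),  N = M.
Bind B := h(7); no other remaining equation mentions B.
Bind N := M; substituting into the one remaining equation that mentions N gives: h(Z) = h(tree(7, M)).
Decompose h/1: tree(tree(zero, Z), h(M)) = tree(tree(zero, T), h(h(k))).
Decompose tree/2: tree(zero, Z) = tree(zero, T),  h(M) = h(h(k)).
Decompose tree/2: zero = zero,  Z = T.
Delete trivial equation zero = zero.
Bind Z := T; substituting into the one remaining equation that mentions Z gives: h(T) = h(tree(7, M)).
Decompose h/1: M = h(k).
Bind M := h(k); substituting into the one remaining equation that mentions M gives: h(T) = h(tree(7, h(k))). Substituting into the earlier binding gives N := h(k).
Occurs check fails: U occurs in h(U); the equation U = h(U) has no finite solution.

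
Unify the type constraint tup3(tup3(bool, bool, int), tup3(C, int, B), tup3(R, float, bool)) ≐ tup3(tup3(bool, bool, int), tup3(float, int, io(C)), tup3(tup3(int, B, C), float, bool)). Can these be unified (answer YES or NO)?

Decompose tup3/3: tup3(bool, bool, int) ≐ tup3(bool, bool, int),  tup3(C, int, B) ≐ tup3(float, int, io(C)),  tup3(R, float, bool) ≐ tup3(tup3(int, B, C), float, bool).
Delete trivial equation tup3(bool, bool, int) ≐ tup3(bool, bool, int).
Decompose tup3/3: C ≐ float,  int ≐ int,  B ≐ io(C).
Bind C := float; substituting into the 2 remaining equations that mention C gives: B ≐ io(float),  tup3(R, float, bool) ≐ tup3(tup3(int, B, float), float, bool).
Delete trivial equation int ≐ int.
Bind B := io(float); substituting into the remaining equation gives: tup3(R, float, bool) ≐ tup3(tup3(int, io(float), float), float, bool).
Decompose tup3/3: R ≐ tup3(int, io(float), float),  float ≐ float,  bool ≐ bool.
Bind R := tup3(int, io(float), float); no other remaining equation mentions R.
Delete trivial equation float ≐ float.
Delete trivial equation bool ≐ bool.
No equations remain and no clash or occurs-check failure arose, so a unifier exists.

YES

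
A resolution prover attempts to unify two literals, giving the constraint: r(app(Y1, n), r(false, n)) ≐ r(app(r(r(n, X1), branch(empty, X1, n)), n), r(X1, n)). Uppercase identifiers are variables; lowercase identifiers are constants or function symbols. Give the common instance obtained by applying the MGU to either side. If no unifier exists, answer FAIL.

Decompose r/2: app(Y1, n) ≐ app(r(r(n, X1), branch(empty, X1, n)), n),  r(false, n) ≐ r(X1, n).
Decompose app/2: Y1 ≐ r(r(n, X1), branch(empty, X1, n)),  n ≐ n.
Bind Y1 := r(r(n, X1), branch(empty, X1, n)); no other remaining equation mentions Y1.
Delete trivial equation n ≐ n.
Decompose r/2: false ≐ X1,  n ≐ n.
Bind X1 := false; no other remaining equation mentions X1. Substituting into the earlier binding gives Y1 := r(r(n, false), branch(empty, false, n)).
Delete trivial equation n ≐ n.
Applying the MGU to either side gives r(app(r(r(n, false), branch(empty, false, n)), n), r(false, n)).

r(app(r(r(n, false), branch(empty, false, n)), n), r(false, n))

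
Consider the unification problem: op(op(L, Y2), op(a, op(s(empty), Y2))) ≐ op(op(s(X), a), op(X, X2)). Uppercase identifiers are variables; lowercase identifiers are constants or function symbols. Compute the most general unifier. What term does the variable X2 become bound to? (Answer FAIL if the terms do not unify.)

op(s(empty), a)

Decompose op/2: op(L, Y2) ≐ op(s(X), a),  op(a, op(s(empty), Y2)) ≐ op(X, X2).
Decompose op/2: L ≐ s(X),  Y2 ≐ a.
Bind L := s(X); no other remaining equation mentions L.
Bind Y2 := a; substituting into the remaining equation gives: op(a, op(s(empty), a)) ≐ op(X, X2).
Decompose op/2: a ≐ X,  op(s(empty), a) ≐ X2.
Bind X := a; no other remaining equation mentions X. Substituting into the earlier binding gives L := s(a).
Bind X2 := op(s(empty), a).
MGU = { L -> s(a), Y2 -> a, X -> a, X2 -> op(s(empty), a) }, so X2 -> op(s(empty), a).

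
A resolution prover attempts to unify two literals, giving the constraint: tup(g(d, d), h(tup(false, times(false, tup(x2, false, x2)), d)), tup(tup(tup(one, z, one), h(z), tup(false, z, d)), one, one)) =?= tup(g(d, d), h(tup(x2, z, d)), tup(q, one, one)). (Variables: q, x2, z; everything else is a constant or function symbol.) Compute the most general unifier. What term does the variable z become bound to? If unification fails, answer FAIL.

times(false, tup(false, false, false))

Decompose tup/3: g(d, d) =?= g(d, d),  h(tup(false, times(false, tup(x2, false, x2)), d)) =?= h(tup(x2, z, d)),  tup(tup(tup(one, z, one), h(z), tup(false, z, d)), one, one) =?= tup(q, one, one).
Delete trivial equation g(d, d) =?= g(d, d).
Decompose h/1: tup(false, times(false, tup(x2, false, x2)), d) =?= tup(x2, z, d).
Decompose tup/3: false =?= x2,  times(false, tup(x2, false, x2)) =?= z,  d =?= d.
Bind x2 := false; substituting into the one remaining equation that mentions x2 gives: times(false, tup(false, false, false)) =?= z.
Bind z := times(false, tup(false, false, false)); substituting into the one remaining equation that mentions z gives: tup(tup(tup(one, times(false, tup(false, false, false)), one), h(times(false, tup(false, false, false))), tup(false, times(false, tup(false, false, false)), d)), one, one) =?= tup(q, one, one).
Delete trivial equation d =?= d.
Decompose tup/3: tup(tup(one, times(false, tup(false, false, false)), one), h(times(false, tup(false, false, false))), tup(false, times(false, tup(false, false, false)), d)) =?= q,  one =?= one,  one =?= one.
Bind q := tup(tup(one, times(false, tup(false, false, false)), one), h(times(false, tup(false, false, false))), tup(false, times(false, tup(false, false, false)), d)); no other remaining equation mentions q.
Delete trivial equation one =?= one.
Delete trivial equation one =?= one.
MGU = { x2 -> false, z -> times(false, tup(false, false, false)), q -> tup(tup(one, times(false, tup(false, false, false)), one), h(times(false, tup(false, false, false))), tup(false, times(false, tup(false, false, false)), d)) }, so z -> times(false, tup(false, false, false)).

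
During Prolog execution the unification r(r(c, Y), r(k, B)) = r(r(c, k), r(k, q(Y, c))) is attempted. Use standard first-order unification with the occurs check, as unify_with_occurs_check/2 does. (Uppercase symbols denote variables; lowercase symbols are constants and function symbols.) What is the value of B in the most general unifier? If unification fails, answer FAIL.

Decompose r/2: r(c, Y) = r(c, k),  r(k, B) = r(k, q(Y, c)).
Decompose r/2: c = c,  Y = k.
Delete trivial equation c = c.
Bind Y := k; substituting into the remaining equation gives: r(k, B) = r(k, q(k, c)).
Decompose r/2: k = k,  B = q(k, c).
Delete trivial equation k = k.
Bind B := q(k, c).
MGU = { Y ↦ k, B ↦ q(k, c) }, so B ↦ q(k, c).

q(k, c)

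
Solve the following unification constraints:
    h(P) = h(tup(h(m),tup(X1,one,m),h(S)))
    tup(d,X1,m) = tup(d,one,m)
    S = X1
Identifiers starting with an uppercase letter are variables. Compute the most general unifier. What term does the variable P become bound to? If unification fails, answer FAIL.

tup(h(m),tup(one,one,m),h(one))

Decompose h/1: P = tup(h(m),tup(X1,one,m),h(S)).
Bind P := tup(h(m),tup(X1,one,m),h(S)); no other remaining equation mentions P.
Decompose tup/3: d = d,  X1 = one,  m = m.
Delete trivial equation d = d.
Bind X1 := one; substituting into the one remaining equation that mentions X1 gives: S = one. Substituting into the earlier binding gives P := tup(h(m),tup(one,one,m),h(S)).
Delete trivial equation m = m.
Bind S := one. Substituting into the earlier binding gives P := tup(h(m),tup(one,one,m),h(one)).
MGU = { P ↦ tup(h(m),tup(one,one,m),h(one)), X1 ↦ one, S ↦ one }, so P ↦ tup(h(m),tup(one,one,m),h(one)).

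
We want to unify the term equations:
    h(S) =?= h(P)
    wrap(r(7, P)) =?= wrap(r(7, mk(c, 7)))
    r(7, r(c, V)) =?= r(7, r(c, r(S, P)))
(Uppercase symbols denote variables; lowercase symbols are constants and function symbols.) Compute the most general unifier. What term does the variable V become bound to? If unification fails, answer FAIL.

r(mk(c, 7), mk(c, 7))

Decompose h/1: S =?= P.
Bind S := P; substituting into the one remaining equation that mentions S gives: r(7, r(c, V)) =?= r(7, r(c, r(P, P))).
Decompose wrap/1: r(7, P) =?= r(7, mk(c, 7)).
Decompose r/2: 7 =?= 7,  P =?= mk(c, 7).
Delete trivial equation 7 =?= 7.
Bind P := mk(c, 7); substituting into the remaining equation gives: r(7, r(c, V)) =?= r(7, r(c, r(mk(c, 7), mk(c, 7)))). Substituting into the earlier binding gives S := mk(c, 7).
Decompose r/2: 7 =?= 7,  r(c, V) =?= r(c, r(mk(c, 7), mk(c, 7))).
Delete trivial equation 7 =?= 7.
Decompose r/2: c =?= c,  V =?= r(mk(c, 7), mk(c, 7)).
Delete trivial equation c =?= c.
Bind V := r(mk(c, 7), mk(c, 7)).
MGU = { S := mk(c, 7), P := mk(c, 7), V := r(mk(c, 7), mk(c, 7)) }, so V := r(mk(c, 7), mk(c, 7)).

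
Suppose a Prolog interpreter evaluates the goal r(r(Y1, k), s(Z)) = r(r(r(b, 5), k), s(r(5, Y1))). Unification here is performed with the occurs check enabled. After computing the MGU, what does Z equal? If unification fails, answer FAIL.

r(5, r(b, 5))

Decompose r/2: r(Y1, k) = r(r(b, 5), k),  s(Z) = s(r(5, Y1)).
Decompose r/2: Y1 = r(b, 5),  k = k.
Bind Y1 := r(b, 5); substituting into the one remaining equation that mentions Y1 gives: s(Z) = s(r(5, r(b, 5))).
Delete trivial equation k = k.
Decompose s/1: Z = r(5, r(b, 5)).
Bind Z := r(5, r(b, 5)).
MGU = { Y1 = r(b, 5), Z = r(5, r(b, 5)) }, so Z = r(5, r(b, 5)).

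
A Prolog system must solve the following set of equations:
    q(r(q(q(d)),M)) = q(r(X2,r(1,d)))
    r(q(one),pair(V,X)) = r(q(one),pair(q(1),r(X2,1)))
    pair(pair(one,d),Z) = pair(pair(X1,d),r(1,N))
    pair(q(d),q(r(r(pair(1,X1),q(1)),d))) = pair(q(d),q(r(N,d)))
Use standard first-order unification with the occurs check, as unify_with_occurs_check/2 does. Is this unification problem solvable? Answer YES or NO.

YES

Decompose q/1: r(q(q(d)),M) = r(X2,r(1,d)).
Decompose r/2: q(q(d)) = X2,  M = r(1,d).
Bind X2 := q(q(d)); substituting into the one remaining equation that mentions X2 gives: r(q(one),pair(V,X)) = r(q(one),pair(q(1),r(q(q(d)),1))).
Bind M := r(1,d); no other remaining equation mentions M.
Decompose r/2: q(one) = q(one),  pair(V,X) = pair(q(1),r(q(q(d)),1)).
Delete trivial equation q(one) = q(one).
Decompose pair/2: V = q(1),  X = r(q(q(d)),1).
Bind V := q(1); no other remaining equation mentions V.
Bind X := r(q(q(d)),1); no other remaining equation mentions X.
Decompose pair/2: pair(one,d) = pair(X1,d),  Z = r(1,N).
Decompose pair/2: one = X1,  d = d.
Bind X1 := one; substituting into the one remaining equation that mentions X1 gives: pair(q(d),q(r(r(pair(1,one),q(1)),d))) = pair(q(d),q(r(N,d))).
Delete trivial equation d = d.
Bind Z := r(1,N); no other remaining equation mentions Z.
Decompose pair/2: q(d) = q(d),  q(r(r(pair(1,one),q(1)),d)) = q(r(N,d)).
Delete trivial equation q(d) = q(d).
Decompose q/1: r(r(pair(1,one),q(1)),d) = r(N,d).
Decompose r/2: r(pair(1,one),q(1)) = N,  d = d.
Bind N := r(pair(1,one),q(1)); no other remaining equation mentions N. Substituting into the earlier binding gives Z := r(1,r(pair(1,one),q(1))).
Delete trivial equation d = d.
No equations remain and no clash or occurs-check failure arose, so a unifier exists.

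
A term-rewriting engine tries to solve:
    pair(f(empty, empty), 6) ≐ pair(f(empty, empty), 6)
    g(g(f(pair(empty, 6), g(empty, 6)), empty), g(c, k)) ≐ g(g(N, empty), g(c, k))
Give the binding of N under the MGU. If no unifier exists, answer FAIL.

Delete trivial equation pair(f(empty, empty), 6) ≐ pair(f(empty, empty), 6).
Decompose g/2: g(f(pair(empty, 6), g(empty, 6)), empty) ≐ g(N, empty),  g(c, k) ≐ g(c, k).
Decompose g/2: f(pair(empty, 6), g(empty, 6)) ≐ N,  empty ≐ empty.
Bind N := f(pair(empty, 6), g(empty, 6)); no other remaining equation mentions N.
Delete trivial equation empty ≐ empty.
Delete trivial equation g(c, k) ≐ g(c, k).
MGU = { N -> f(pair(empty, 6), g(empty, 6)) }, so N -> f(pair(empty, 6), g(empty, 6)).

f(pair(empty, 6), g(empty, 6))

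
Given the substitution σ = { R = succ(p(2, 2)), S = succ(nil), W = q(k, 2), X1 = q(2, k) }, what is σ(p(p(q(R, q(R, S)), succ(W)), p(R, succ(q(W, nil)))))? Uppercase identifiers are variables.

p(p(q(succ(p(2, 2)), q(succ(p(2, 2)), succ(nil))), succ(q(k, 2))), p(succ(p(2, 2)), succ(q(q(k, 2), nil))))

Replace each occurrence of R with succ(p(2, 2)).
Replace each occurrence of S with succ(nil).
Replace each occurrence of W with q(k, 2).
Result: p(p(q(succ(p(2, 2)), q(succ(p(2, 2)), succ(nil))), succ(q(k, 2))), p(succ(p(2, 2)), succ(q(q(k, 2), nil)))).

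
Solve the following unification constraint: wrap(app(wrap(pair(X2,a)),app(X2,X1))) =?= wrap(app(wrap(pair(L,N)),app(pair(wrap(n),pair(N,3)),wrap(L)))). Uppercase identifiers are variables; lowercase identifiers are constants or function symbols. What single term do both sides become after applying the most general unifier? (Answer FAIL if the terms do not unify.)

Decompose wrap/1: app(wrap(pair(X2,a)),app(X2,X1)) =?= app(wrap(pair(L,N)),app(pair(wrap(n),pair(N,3)),wrap(L))).
Decompose app/2: wrap(pair(X2,a)) =?= wrap(pair(L,N)),  app(X2,X1) =?= app(pair(wrap(n),pair(N,3)),wrap(L)).
Decompose wrap/1: pair(X2,a) =?= pair(L,N).
Decompose pair/2: X2 =?= L,  a =?= N.
Bind X2 := L; substituting into the one remaining equation that mentions X2 gives: app(L,X1) =?= app(pair(wrap(n),pair(N,3)),wrap(L)).
Bind N := a; substituting into the remaining equation gives: app(L,X1) =?= app(pair(wrap(n),pair(a,3)),wrap(L)).
Decompose app/2: L =?= pair(wrap(n),pair(a,3)),  X1 =?= wrap(L).
Bind L := pair(wrap(n),pair(a,3)); substituting into the remaining equation gives: X1 =?= wrap(pair(wrap(n),pair(a,3))). Substituting into the earlier binding gives X2 := pair(wrap(n),pair(a,3)).
Bind X1 := wrap(pair(wrap(n),pair(a,3))).
Applying the MGU to either side gives wrap(app(wrap(pair(pair(wrap(n),pair(a,3)),a)),app(pair(wrap(n),pair(a,3)),wrap(pair(wrap(n),pair(a,3)))))).

wrap(app(wrap(pair(pair(wrap(n),pair(a,3)),a)),app(pair(wrap(n),pair(a,3)),wrap(pair(wrap(n),pair(a,3))))))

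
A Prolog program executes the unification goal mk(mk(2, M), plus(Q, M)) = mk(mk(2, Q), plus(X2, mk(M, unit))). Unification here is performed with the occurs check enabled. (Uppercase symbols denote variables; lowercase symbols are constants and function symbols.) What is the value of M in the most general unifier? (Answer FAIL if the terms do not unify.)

FAIL

Decompose mk/2: mk(2, M) = mk(2, Q),  plus(Q, M) = plus(X2, mk(M, unit)).
Decompose mk/2: 2 = 2,  M = Q.
Delete trivial equation 2 = 2.
Bind M := Q; substituting into the remaining equation gives: plus(Q, Q) = plus(X2, mk(Q, unit)).
Decompose plus/2: Q = X2,  Q = mk(Q, unit).
Bind Q := X2; substituting into the remaining equation gives: X2 = mk(X2, unit). Substituting into the earlier binding gives M := X2.
Occurs check fails: X2 occurs in mk(X2, unit); the equation X2 = mk(X2, unit) has no finite solution.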